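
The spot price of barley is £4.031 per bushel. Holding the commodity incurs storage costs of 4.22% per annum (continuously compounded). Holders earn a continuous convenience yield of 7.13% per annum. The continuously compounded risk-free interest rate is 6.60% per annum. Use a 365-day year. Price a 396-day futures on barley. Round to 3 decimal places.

Net carry = r + u − y = 0.0660 + 0.0422 − 0.0713 = 0.0369
F = S·e^((r+u−y)T) = 4.031 · e^(0.0369 × 396/365) = 4.031 · e^0.040034
= 4.031 × 1.040846 = £4.196 per bushel

£4.196 per bushel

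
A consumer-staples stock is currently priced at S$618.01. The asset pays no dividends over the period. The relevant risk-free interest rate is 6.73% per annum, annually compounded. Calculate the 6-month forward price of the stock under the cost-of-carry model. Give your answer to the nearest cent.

F = S · (1+r)^T
= 618.01 × 1.033102
F = S$638.47

S$638.47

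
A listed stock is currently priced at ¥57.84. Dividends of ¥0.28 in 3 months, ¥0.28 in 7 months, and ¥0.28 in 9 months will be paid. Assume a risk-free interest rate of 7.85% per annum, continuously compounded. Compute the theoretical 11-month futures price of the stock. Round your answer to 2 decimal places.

PV(dividends) I = 0.28·e^(−0.0785·3/12) + 0.28·e^(−0.0785·7/12) + 0.28·e^(−0.0785·9/12)
I = 0.2746 + 0.2675 + 0.2640 = 0.8061
F = (S − I)·e^(rT) = (57.84 − 0.8061) · e^(0.0785·11/12)
= 57.0339 · e^0.071958 = 57.0339 × 1.074610 = ¥61.29

¥61.29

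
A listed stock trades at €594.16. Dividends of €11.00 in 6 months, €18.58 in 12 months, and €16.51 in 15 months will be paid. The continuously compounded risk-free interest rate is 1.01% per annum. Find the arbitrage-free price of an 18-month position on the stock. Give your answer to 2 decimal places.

€556.89

PV(dividends) I = 11.00·e^(−0.0101·6/12) + 18.58·e^(−0.0101·12/12) + 16.51·e^(−0.0101·15/12)
I = 10.9446 + 18.3933 + 16.3029 = 45.6408
F = (S − I)·e^(rT) = (594.16 − 45.6408) · e^(0.0101·18/12)
= 548.5192 · e^0.015150 = 548.5192 × 1.015265 = €556.89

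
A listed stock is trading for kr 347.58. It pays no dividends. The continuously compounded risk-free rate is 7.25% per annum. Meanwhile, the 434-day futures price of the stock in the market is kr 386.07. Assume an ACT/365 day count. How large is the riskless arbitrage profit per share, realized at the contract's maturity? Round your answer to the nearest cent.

Fair futures: F* = S·e^(carry·T), with carry = r = 0.0725
F* = 347.58 · e^(0.0725 × 434/365) = 347.58 · e^0.086205 = 347.58 × 1.090030 = kr 378.8726
Market kr 386.07 > fair kr 378.8726: forward overpriced → cash-and-carry (buy spot, short the forward).
At maturity, profit = |F_mkt − F*| = |386.07 − 378.8726| = kr 7.20 per share

kr 7.20 per share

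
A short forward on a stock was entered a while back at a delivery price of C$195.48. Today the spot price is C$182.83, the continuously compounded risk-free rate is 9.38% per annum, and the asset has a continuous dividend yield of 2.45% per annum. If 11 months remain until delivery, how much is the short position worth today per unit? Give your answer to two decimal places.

C$0.60

Current fair forward for the remaining 11 months: F = S·e^((r − q)·T), (r − q) = 0.0938 − 0.0245 = 0.0693
F = 182.83 · e^(0.0693 × 11/12) = 182.83 × 1.065586 = 194.8211
Value of long forward = (F − K)·e^(−rT) = (194.8211 − 195.48) · e^(−0.0938·11/12)
= -0.6589 × 0.917610 = -0.60
Short position value = −(long value) = C$0.60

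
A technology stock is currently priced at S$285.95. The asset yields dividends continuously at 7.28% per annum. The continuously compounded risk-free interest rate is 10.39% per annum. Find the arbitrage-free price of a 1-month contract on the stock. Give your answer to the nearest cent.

S$286.69

F = S·e^((r − q)T) = 285.95 · e^((0.1039 − 0.0728) × 1/12)
= 285.95 · e^0.002592 = 285.95 × 1.002595
F = S$286.69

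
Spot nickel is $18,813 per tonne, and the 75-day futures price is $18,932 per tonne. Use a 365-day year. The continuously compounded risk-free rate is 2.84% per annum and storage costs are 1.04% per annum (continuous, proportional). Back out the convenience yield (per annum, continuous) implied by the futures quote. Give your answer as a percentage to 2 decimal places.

F = S·e^((r+u−y)T) ⇒ (r+u−y) = ln(F/S)/T
ln(18932/18813) = 0.006305; /T ⇒ 0.030684
y = r + u − ln(F/S)/T = 0.0284 + 0.0104 − 0.030684 = 0.008116
y = 0.81%

0.81%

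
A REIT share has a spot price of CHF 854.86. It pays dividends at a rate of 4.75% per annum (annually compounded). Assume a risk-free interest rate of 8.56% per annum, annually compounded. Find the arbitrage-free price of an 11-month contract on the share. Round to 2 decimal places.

F = S · (1+r)^T / (1+q)^T
= 854.86 × 1.078195 / 1.043457 = 854.86 × 1.033291
F = CHF 883.32

CHF 883.32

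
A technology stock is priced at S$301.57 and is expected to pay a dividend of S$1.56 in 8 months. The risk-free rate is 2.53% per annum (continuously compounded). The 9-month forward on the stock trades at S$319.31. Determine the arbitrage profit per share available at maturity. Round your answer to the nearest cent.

S$13.53 per share

PV(dividends) I = 1.56·e^(−0.0253·8/12) = 1.5339
Fair forward F* = (S − I)·e^(rT) = (301.57 − 1.5339)·e^0.018975 = 300.0361 × 1.019156 = 305.7836
Market S$319.31 > fair 305.7836: forward overpriced → cash-and-carry (borrow at r, buy the stock and collect the dividends, short the forward).
Profit at T = |F_mkt − F*| = |319.31 − 305.7836| = S$13.53 per share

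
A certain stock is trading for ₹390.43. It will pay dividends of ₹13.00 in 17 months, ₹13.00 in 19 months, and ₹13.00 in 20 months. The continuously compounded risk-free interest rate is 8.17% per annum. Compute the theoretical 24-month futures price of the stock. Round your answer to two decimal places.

PV(dividends) I = 13.00·e^(−0.0817·17/12) + 13.00·e^(−0.0817·19/12) + 13.00·e^(−0.0817·20/12)
I = 11.5792 + 11.4226 + 11.3451 = 34.3469
F = (S − I)·e^(rT) = (390.43 − 34.3469) · e^(0.0817·24/12)
= 356.0831 · e^0.163400 = 356.0831 × 1.177508 = ₹419.29

₹419.29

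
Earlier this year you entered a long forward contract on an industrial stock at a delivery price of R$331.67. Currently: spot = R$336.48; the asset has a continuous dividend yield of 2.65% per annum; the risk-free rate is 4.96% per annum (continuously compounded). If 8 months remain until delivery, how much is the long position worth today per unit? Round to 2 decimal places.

Current fair forward for the remaining 8 months: F = S·e^((r − q)·T), (r − q) = 0.0496 − 0.0265 = 0.0231
F = 336.48 · e^(0.0231 × 8/12) = 336.48 × 1.015519 = 341.7018
Value of long forward = (F − K)·e^(−rT) = (341.7018 − 331.67) · e^(−0.0496·8/12)
= 10.0318 × 0.967474 = 9.71

R$9.71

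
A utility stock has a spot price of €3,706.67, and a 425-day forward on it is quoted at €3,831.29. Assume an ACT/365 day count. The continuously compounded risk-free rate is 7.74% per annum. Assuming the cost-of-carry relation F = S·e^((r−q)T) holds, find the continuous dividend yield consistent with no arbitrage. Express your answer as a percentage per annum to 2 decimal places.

4.90%

From F = S·e^((r−q)T): (r − q) = ln(F/S)/T
ln(3831.29/3706.67) = ln(1.033620) = 0.033067
(r − q) = 0.033067 / (425/365) = 0.028399
q = r − ln(F/S)/T = 0.0774 − 0.028399 = 0.049001
q = 4.90%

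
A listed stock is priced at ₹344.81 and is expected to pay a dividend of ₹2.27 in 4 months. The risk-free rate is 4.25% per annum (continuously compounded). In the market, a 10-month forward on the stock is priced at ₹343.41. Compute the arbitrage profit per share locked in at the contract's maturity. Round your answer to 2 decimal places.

₹11.51 per share

PV(dividends) I = 2.27·e^(−0.0425·4/12) = 2.2381
Fair forward F* = (S − I)·e^(rT) = (344.81 − 2.2381)·e^0.035417 = 342.5719 × 1.036052 = 354.9223
Market ₹343.41 < fair 354.9223: forward underpriced → reverse cash-and-carry (short the stock, invest proceeds at r, pay the dividends, go long the forward).
Profit at T = |F_mkt − F*| = |343.41 − 354.9223| = ₹11.51 per share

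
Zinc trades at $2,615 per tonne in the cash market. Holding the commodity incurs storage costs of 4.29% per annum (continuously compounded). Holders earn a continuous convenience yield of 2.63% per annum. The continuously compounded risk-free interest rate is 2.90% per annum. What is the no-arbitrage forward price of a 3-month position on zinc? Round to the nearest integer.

Net carry = r + u − y = 0.0290 + 0.0429 − 0.0263 = 0.0456
F = S·e^((r+u−y)T) = 2615 · e^(0.0456 × 3/12) = 2615 · e^0.011400
= 2615 × 1.011465 = $2,645 per tonne

$2,645 per tonne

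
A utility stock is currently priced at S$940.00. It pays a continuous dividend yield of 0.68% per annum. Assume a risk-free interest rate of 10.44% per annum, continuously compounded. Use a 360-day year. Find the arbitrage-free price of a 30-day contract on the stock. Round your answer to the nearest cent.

S$947.68

F = S·e^((r − q)T) = 940.00 · e^((0.1044 − 0.0068) × 30/360)
= 940.00 · e^0.008133 = 940.00 × 1.008166
F = S$947.68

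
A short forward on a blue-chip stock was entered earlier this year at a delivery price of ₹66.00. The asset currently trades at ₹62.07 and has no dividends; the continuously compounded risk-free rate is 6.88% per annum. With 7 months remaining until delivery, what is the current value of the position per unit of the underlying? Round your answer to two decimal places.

₹1.33

Current fair forward for the remaining 7 months: F = S·e^(r·T), r = 0.0688
F = 62.07 · e^(0.0688 × 7/12) = 62.07 × 1.040950 = 64.6118
Value of long forward = (F − K)·e^(−rT) = (64.6118 − 66.00) · e^(−0.0688·7/12)
= -1.3882 × 0.960661 = -1.33
Short position value = −(long value) = ₹1.33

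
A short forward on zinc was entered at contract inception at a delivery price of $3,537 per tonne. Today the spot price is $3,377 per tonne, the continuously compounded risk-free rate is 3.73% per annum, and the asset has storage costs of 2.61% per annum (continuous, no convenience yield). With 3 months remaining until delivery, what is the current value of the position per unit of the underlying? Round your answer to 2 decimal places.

Current fair forward for the remaining 3 months: F = S·e^((r + u)·T), (r + u) = 0.0373 + 0.0261 = 0.0634
F = 3377 · e^(0.0634 × 3/12) = 3377 × 1.01597628 = 3430.9519
Value of long forward = (F − K)·e^(−rT) = (3430.9519 − 3537) · e^(−0.0373·3/12)
= -106.0481 × 0.99071834 = -105.06
Short position value = −(long value) = $105.06

$105.06 per tonne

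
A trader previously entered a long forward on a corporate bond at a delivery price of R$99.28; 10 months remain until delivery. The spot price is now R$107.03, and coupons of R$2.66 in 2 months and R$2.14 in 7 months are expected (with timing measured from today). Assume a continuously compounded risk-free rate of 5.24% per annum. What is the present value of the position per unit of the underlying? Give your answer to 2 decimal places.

R$7.28

PV(remaining coupons) I = 2.66·e^(−0.0524·2/12) + 2.14·e^(−0.0524·7/12) = 4.7124
Current forward F = (S − I)·e^(rT) = (107.03 − 4.7124)·e^(0.0524·10/12) = 102.3176 × 1.044634 = 106.8844
Value (long) = (F − K)·e^(−rT) = (106.8844 − 99.28) × 0.957273 = 7.2795
Value = R$7.28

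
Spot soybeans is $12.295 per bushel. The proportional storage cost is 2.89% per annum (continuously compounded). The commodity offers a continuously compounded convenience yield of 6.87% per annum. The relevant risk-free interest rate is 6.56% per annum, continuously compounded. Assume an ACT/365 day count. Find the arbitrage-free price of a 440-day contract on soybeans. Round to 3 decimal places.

$12.683 per bushel

Net carry = r + u − y = 0.0656 + 0.0289 − 0.0687 = 0.0258
F = S·e^((r+u−y)T) = 12.295 · e^(0.0258 × 440/365) = 12.295 · e^0.031101
= 12.295 × 1.031590 = $12.683 per bushel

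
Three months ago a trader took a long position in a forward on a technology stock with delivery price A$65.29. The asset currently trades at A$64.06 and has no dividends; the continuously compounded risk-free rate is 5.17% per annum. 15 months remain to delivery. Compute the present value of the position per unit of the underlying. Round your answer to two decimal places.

A$2.86

Current fair forward for the remaining 15 months: F = S·e^(r·T), r = 0.0517
F = 64.06 · e^(0.0517 × 15/12) = 64.06 × 1.066759 = 68.3366
Value of long forward = (F − K)·e^(−rT) = (68.3366 − 65.29) · e^(−0.0517·15/12)
= 3.0466 × 0.937419 = 2.86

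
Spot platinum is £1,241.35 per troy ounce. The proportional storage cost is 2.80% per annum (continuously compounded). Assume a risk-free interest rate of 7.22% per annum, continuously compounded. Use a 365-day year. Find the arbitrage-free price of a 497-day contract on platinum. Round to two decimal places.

Net carry = r + u − y = 0.0722 + 0.0280 − 0.0000 = 0.1002
F = S·e^((r+u−y)T) = 1241.35 · e^(0.1002 × 497/365) = 1241.35 · e^0.13643671
= 1241.35 × 1.14618233 = £1,422.81 per troy ounce

£1,422.81 per troy ounce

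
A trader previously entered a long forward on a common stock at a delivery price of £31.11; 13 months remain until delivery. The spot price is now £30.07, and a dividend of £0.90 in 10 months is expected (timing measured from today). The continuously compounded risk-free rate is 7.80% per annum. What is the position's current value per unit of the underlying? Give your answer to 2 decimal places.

PV(remaining dividends) I = 0.90·e^(−0.0780·10/12) = 0.8434
Current forward F = (S − I)·e^(rT) = (30.07 − 0.8434)·e^(0.0780·13/12) = 29.2266 × 1.088173 = 31.8036
Value (long) = (F − K)·e^(−rT) = (31.8036 − 31.11) × 0.918972 = 0.6374
Value = £0.64

£0.64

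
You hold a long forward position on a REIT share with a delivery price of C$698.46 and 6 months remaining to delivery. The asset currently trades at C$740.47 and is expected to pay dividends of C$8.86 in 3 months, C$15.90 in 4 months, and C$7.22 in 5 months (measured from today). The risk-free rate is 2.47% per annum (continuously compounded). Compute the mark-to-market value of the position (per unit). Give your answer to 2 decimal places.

PV(remaining dividends) I = 8.86·e^(−0.0247·3/12) + 15.90·e^(−0.0247·4/12) + 7.22·e^(−0.0247·5/12) = 31.7212
Current forward F = (S − I)·e^(rT) = (740.47 − 31.7212)·e^(0.0247·6/12) = 708.7488 × 1.012427 = 717.5564
Value (long) = (F − K)·e^(−rT) = (717.5564 − 698.46) × 0.987726 = 18.8620
Value = C$18.86

C$18.86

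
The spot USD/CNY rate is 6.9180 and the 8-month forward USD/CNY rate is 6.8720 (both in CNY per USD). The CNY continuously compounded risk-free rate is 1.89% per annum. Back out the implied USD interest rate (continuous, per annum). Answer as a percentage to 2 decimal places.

F = S·e^((r_CNY − r_USD)T) ⇒ r_USD = r_CNY − ln(F/S)/T
ln(6.8720/6.9180) = -0.006672; /(8/12) = -0.010008
r_USD = 0.0189 + 0.010008 = 0.028908
r_USD = 2.89%

2.89%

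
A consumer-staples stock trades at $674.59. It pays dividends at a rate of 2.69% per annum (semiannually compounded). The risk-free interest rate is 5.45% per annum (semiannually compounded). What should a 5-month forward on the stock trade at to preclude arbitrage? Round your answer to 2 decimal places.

F = S · (1+r/2)^(2T) / (1+q/2)^(2T)
= 674.59 × 1.022657 / 1.011196 = 674.59 × 1.011334
F = $682.24

$682.24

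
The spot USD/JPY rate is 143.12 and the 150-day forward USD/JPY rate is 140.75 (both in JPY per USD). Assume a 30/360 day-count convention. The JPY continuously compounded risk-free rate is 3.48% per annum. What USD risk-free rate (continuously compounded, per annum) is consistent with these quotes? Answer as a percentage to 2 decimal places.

F = S·e^((r_JPY − r_USD)T) ⇒ r_USD = r_JPY − ln(F/S)/T
ln(140.75/143.12) = -0.016698; /(150/360) = -0.040075
r_USD = 0.0348 + 0.040075 = 0.074875
r_USD = 7.49%

7.49%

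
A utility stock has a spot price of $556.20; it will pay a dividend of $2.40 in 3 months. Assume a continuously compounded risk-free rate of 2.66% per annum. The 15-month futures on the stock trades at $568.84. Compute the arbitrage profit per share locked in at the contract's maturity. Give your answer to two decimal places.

$3.70 per share

PV(dividends) I = 2.40·e^(−0.0266·3/12) = 2.3841
Fair futures F* = (S − I)·e^(rT) = (556.20 − 2.3841)·e^0.033250 = 553.8159 × 1.033809 = 572.5399
Market $568.84 < fair 572.5399: forward underpriced → reverse cash-and-carry (short the stock, invest proceeds at r, pay the dividends, go long the forward).
Profit at T = |F_mkt − F*| = |568.84 − 572.5399| = $3.70 per share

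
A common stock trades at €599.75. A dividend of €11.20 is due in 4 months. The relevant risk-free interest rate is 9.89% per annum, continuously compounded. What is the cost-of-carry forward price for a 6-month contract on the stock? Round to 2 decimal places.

€618.77

PV(dividends) I = 11.20·e^(−0.0989·4/12)
I = 10.8368
F = (S − I)·e^(rT) = (599.75 − 10.8368) · e^(0.0989·6/12)
= 588.9132 · e^0.049450 = 588.9132 × 1.050693 = €618.77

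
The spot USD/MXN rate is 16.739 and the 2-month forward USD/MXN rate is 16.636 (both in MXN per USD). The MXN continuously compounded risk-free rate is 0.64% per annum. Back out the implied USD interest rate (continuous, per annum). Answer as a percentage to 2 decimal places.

4.34%

F = S·e^((r_MXN − r_USD)T) ⇒ r_USD = r_MXN − ln(F/S)/T
ln(16.636/16.739) = -0.006172; /(2/12) = -0.037032
r_USD = 0.0064 + 0.037032 = 0.043432
r_USD = 4.34%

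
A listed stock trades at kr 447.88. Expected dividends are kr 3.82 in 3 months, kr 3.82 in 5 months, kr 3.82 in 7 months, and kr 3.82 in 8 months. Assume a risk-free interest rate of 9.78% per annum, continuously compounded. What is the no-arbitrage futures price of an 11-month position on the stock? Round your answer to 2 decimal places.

PV(dividends) I = 3.82·e^(−0.0978·3/12) + 3.82·e^(−0.0978·5/12) + 3.82·e^(−0.0978·7/12) + 3.82·e^(−0.0978·8/12)
I = 3.7277 + 3.6675 + 3.6082 + 3.5789 = 14.5823
F = (S − I)·e^(rT) = (447.88 − 14.5823) · e^(0.0978·11/12)
= 433.2977 · e^0.089650 = 433.2977 × 1.093791 = kr 473.94

kr 473.94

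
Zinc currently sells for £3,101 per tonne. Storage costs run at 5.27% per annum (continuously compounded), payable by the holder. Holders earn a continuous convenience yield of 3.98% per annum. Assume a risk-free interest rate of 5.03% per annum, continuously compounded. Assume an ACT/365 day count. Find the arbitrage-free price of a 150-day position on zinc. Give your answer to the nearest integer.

Net carry = r + u − y = 0.0503 + 0.0527 − 0.0398 = 0.0632
F = S·e^((r+u−y)T) = 3101 · e^(0.0632 × 150/365) = 3101 · e^0.025973
= 3101 × 1.026313 = £3,183 per tonne

£3,183 per tonne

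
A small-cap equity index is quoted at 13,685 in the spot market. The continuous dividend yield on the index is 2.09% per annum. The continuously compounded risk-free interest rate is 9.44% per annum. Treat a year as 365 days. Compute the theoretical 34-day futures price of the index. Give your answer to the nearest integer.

13,779

F = S·e^((r − q)T) = 13685 · e^((0.0944 − 0.0209) × 34/365)
= 13685 · e^0.006847 = 13685 × 1.006870
F = 13,779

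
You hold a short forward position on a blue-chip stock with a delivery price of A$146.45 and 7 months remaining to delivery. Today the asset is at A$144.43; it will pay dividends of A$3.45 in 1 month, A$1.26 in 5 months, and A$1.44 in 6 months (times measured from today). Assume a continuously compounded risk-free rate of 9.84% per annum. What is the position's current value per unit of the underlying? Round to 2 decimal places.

-A$0.15

PV(remaining dividends) I = 3.45·e^(−0.0984·1/12) + 1.26·e^(−0.0984·5/12) + 1.44·e^(−0.0984·6/12) = 6.0021
Current forward F = (S − I)·e^(rT) = (144.43 − 6.0021)·e^(0.0984·7/12) = 138.4279 × 1.059079 = 146.6061
Value (long) = (F − K)·e^(−rT) = (146.6061 − 146.45) × 0.944216 = 0.1474
Short position value = −(long value) = -A$0.15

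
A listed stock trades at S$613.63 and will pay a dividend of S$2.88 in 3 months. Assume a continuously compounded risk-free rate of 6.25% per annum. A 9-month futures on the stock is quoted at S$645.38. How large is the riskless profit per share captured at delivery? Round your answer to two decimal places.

S$5.27 per share

PV(dividends) I = 2.88·e^(−0.0625·3/12) = 2.8353
Fair futures F* = (S − I)·e^(rT) = (613.63 − 2.8353)·e^0.046875 = 610.7947 × 1.047991 = 640.1073
Market S$645.38 > fair 640.1073: forward overpriced → cash-and-carry (borrow at r, buy the stock and collect the dividends, short the forward).
Profit at T = |F_mkt − F*| = |645.38 − 640.1073| = S$5.27 per share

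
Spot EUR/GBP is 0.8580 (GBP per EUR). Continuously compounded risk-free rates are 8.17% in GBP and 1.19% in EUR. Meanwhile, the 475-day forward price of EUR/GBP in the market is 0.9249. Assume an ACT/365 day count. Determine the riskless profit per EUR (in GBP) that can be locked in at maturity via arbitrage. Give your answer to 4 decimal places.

Fair forward: F* = S·e^(carry·T), with carry = (r_GBP − r_EUR) = 0.0817 − 0.0119 = 0.0698
F* = 0.8580 · e^(0.0698 × 475/365) = 0.8580 · e^0.090836 = 0.8580 × 1.095089 = 0.9396
Market 0.9249 < fair 0.9396: forward underpriced → reverse cash-and-carry (short spot, go long the forward).
At maturity, profit = |F_mkt − F*| = |0.9249 − 0.9396| = 0.0147 per EUR (in GBP)

0.0147 per EUR (in GBP)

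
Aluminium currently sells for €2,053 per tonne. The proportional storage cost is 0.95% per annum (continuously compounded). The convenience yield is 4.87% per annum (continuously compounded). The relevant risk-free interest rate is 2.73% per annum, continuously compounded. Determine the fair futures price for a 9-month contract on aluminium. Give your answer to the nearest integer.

Net carry = r + u − y = 0.0273 + 0.0095 − 0.0487 = -0.0119
F = S·e^((r+u−y)T) = 2053 · e^(-0.0119 × 9/12) = 2053 · e^-0.008925
= 2053 × 0.991115 = €2,035 per tonne

€2,035 per tonne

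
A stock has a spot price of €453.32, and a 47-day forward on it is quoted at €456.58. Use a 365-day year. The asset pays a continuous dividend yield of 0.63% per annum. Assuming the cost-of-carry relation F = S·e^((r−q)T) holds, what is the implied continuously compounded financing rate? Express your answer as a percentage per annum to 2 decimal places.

6.19%

From F = S·e^((r−q)T): (r − q) = ln(F/S)/T
ln(456.58/453.32) = ln(1.007191) = 0.007165
(r − q) = 0.007165 / (47/365) = 0.055643
r = ln(F/S)/T + q = 0.055643 + 0.0063 = 0.061943
r = 6.19%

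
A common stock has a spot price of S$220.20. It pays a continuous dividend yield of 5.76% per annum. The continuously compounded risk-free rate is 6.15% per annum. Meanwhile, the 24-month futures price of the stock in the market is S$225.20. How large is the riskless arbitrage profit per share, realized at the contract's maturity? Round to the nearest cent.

S$3.28 per share

Fair futures: F* = S·e^(carry·T), with carry = (r − q) = 0.0615 − 0.0576 = 0.0039
F* = 220.20 · e^(0.0039 × 24/12) = 220.20 · e^0.007800 = 220.20 × 1.007830 = S$221.9242
Market S$225.20 > fair S$221.9242: forward overpriced → cash-and-carry (buy spot, short the forward).
At maturity, profit = |F_mkt − F*| = |225.20 − 221.9242| = S$3.28 per share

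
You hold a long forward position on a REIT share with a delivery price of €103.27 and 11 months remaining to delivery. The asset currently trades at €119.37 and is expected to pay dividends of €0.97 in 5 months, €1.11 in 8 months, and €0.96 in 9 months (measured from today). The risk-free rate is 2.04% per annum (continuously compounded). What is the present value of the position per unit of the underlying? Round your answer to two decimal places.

PV(remaining dividends) I = 0.97·e^(−0.0204·5/12) + 1.11·e^(−0.0204·8/12) + 0.96·e^(−0.0204·9/12) = 3.0022
Current forward F = (S − I)·e^(rT) = (119.37 − 3.0022)·e^(0.0204·11/12) = 116.3678 × 1.018876 = 118.5644
Value (long) = (F − K)·e^(−rT) = (118.5644 − 103.27) × 0.981474 = 15.0111
Value = €15.01

€15.01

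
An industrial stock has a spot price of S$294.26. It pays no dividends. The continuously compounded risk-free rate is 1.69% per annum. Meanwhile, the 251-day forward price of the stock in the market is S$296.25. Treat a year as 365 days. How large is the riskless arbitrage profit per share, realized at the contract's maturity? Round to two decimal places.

S$1.45 per share

Fair forward: F* = S·e^(carry·T), with carry = r = 0.0169
F* = 294.26 · e^(0.0169 × 251/365) = 294.26 · e^0.011622 = 294.26 × 1.011690 = S$297.6999
Market S$296.25 < fair S$297.6999: forward underpriced → reverse cash-and-carry (short spot, go long the forward).
At maturity, profit = |F_mkt − F*| = |296.25 − 297.6999| = S$1.45 per share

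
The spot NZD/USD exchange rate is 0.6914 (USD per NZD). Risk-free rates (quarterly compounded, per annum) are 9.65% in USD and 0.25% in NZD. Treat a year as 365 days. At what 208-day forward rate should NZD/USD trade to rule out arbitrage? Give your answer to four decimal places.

0.7290

By covered interest parity, F = S · (1+r_USD/4)^(4T) / (1+r_NZD/4)^(4T)
= 0.6914 × 1.055842 / 1.001425 = 0.6914 × 1.054340
F = 0.7290 USD per NZD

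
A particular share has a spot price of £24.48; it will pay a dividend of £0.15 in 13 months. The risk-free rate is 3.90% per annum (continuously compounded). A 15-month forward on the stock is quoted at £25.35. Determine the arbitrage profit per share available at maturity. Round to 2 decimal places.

PV(dividends) I = 0.15·e^(−0.0390·13/12) = 0.1438
Fair forward F* = (S − I)·e^(rT) = (24.48 − 0.1438)·e^0.048750 = 24.3362 × 1.049958 = 25.5520
Market £25.35 < fair 25.5520: forward underpriced → reverse cash-and-carry (short the stock, invest proceeds at r, pay the dividends, go long the forward).
Profit at T = |F_mkt − F*| = |25.35 − 25.5520| = £0.20 per share

£0.20 per share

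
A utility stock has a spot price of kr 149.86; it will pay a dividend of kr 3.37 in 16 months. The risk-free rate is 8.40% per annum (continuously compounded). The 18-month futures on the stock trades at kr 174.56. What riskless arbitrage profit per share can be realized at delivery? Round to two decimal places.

PV(dividends) I = 3.37·e^(−0.0840·16/12) = 3.0129
Fair futures F* = (S − I)·e^(rT) = (149.86 − 3.0129)·e^0.126000 = 146.8471 × 1.134282 = 166.5660
Market kr 174.56 > fair 166.5660: forward overpriced → cash-and-carry (borrow at r, buy the stock and collect the dividends, short the forward).
Profit at T = |F_mkt − F*| = |174.56 − 166.5660| = kr 7.99 per share

kr 7.99 per share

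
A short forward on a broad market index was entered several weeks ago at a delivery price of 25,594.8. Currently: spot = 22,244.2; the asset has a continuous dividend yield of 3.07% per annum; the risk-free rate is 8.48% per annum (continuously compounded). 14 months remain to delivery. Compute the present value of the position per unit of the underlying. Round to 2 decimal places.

Current fair forward for the remaining 14 months: F = S·e^((r − q)·T), (r − q) = 0.0848 − 0.0307 = 0.0541
F = 22244.2 · e^(0.0541 × 14/12) = 22244.2 × 1.06515110 = 23693.4341
Value of long forward = (F − K)·e^(−rT) = (23693.4341 − 25594.8) · e^(−0.0848·14/12)
= -1901.3659 × 0.90580309 = -1722.26
Short position value = −(long value) = 1722.26

1722.26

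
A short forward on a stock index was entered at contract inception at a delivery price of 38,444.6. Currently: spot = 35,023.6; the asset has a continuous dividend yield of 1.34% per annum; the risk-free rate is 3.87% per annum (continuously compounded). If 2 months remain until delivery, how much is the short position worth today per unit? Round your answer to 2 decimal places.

3251.96

Current fair forward for the remaining 2 months: F = S·e^((r − q)·T), (r − q) = 0.0387 − 0.0134 = 0.0253
F = 35023.6 · e^(0.0253 × 2/12) = 35023.6 × 1.00422557 = 35171.5947
Value of long forward = (F − K)·e^(−rT) = (35171.5947 − 38444.6) · e^(−0.0387·2/12)
= -3273.0053 × 0.99357076 = -3251.96
Short position value = −(long value) = 3251.96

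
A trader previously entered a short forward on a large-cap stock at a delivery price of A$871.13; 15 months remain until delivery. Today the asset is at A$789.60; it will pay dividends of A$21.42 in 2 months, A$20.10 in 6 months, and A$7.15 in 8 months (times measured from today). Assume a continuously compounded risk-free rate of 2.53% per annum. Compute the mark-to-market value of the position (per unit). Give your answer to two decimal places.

PV(remaining dividends) I = 21.42·e^(−0.0253·2/12) + 20.10·e^(−0.0253·6/12) + 7.15·e^(−0.0253·8/12) = 48.2076
Current forward F = (S − I)·e^(rT) = (789.60 − 48.2076)·e^(0.0253·15/12) = 741.3924 × 1.032130 = 765.2133
Value (long) = (F − K)·e^(−rT) = (765.2133 − 871.13) × 0.968870 = -102.6195
Short position value = −(long value) = A$102.62

A$102.62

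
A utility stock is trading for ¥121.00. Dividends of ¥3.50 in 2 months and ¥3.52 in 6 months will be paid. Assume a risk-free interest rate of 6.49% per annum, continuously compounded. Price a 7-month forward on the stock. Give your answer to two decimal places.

PV(dividends) I = 3.50·e^(−0.0649·2/12) + 3.52·e^(−0.0649·6/12)
I = 3.4623 + 3.4076 = 6.8699
F = (S − I)·e^(rT) = (121.00 − 6.8699) · e^(0.0649·7/12)
= 114.1301 · e^0.037858 = 114.1301 × 1.038584 = ¥118.53

¥118.53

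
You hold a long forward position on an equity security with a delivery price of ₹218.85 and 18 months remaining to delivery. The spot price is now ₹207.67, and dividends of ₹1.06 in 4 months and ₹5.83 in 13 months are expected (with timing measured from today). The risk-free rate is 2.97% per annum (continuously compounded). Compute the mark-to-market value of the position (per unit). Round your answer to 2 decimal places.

-₹8.34

PV(remaining dividends) I = 1.06·e^(−0.0297·4/12) + 5.83·e^(−0.0297·13/12) = 6.6950
Current forward F = (S − I)·e^(rT) = (207.67 − 6.6950)·e^(0.0297·18/12) = 200.9750 × 1.045557 = 210.1308
Value (long) = (F − K)·e^(−rT) = (210.1308 − 218.85) × 0.956428 = -8.3393
Value = -₹8.34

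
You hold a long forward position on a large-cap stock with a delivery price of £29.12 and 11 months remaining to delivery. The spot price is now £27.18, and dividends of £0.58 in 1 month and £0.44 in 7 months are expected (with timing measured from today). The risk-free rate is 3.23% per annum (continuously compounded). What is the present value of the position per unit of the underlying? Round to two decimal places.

PV(remaining dividends) I = 0.58·e^(−0.0323·1/12) + 0.44·e^(−0.0323·7/12) = 1.0102
Current forward F = (S − I)·e^(rT) = (27.18 − 1.0102)·e^(0.0323·11/12) = 26.1698 × 1.030051 = 26.9562
Value (long) = (F − K)·e^(−rT) = (26.9562 − 29.12) × 0.970826 = -2.1007
Value = -£2.10

-£2.10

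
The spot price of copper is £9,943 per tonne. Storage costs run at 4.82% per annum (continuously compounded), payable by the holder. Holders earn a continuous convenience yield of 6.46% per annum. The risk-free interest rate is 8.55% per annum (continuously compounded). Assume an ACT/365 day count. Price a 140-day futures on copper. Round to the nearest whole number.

£10,210 per tonne

Net carry = r + u − y = 0.0855 + 0.0482 − 0.0646 = 0.0691
F = S·e^((r+u−y)T) = 9943 · e^(0.0691 × 140/365) = 9943 · e^0.026504
= 9943 × 1.026858 = £10,210 per tonne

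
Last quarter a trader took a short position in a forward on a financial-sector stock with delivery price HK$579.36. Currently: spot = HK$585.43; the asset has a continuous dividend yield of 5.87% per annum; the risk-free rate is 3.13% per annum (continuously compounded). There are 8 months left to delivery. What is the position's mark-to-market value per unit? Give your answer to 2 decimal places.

Current fair forward for the remaining 8 months: F = S·e^((r − q)·T), (r − q) = 0.0313 − 0.0587 = -0.0274
F = 585.43 · e^(-0.0274 × 8/12) = 585.43 × 0.981899 = 574.8331
Value of long forward = (F − K)·e^(−rT) = (574.8331 − 579.36) · e^(−0.0313·8/12)
= -4.5269 × 0.979350 = -4.43
Short position value = −(long value) = HK$4.43

HK$4.43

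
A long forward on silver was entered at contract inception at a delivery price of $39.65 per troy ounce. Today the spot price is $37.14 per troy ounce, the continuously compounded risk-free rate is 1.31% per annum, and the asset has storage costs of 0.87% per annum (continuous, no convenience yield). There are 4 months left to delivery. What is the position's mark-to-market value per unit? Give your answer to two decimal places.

Current fair forward for the remaining 4 months: F = S·e^((r + u)·T), (r + u) = 0.0131 + 0.0087 = 0.0218
F = 37.14 · e^(0.0218 × 4/12) = 37.14 × 1.007293 = 37.4109
Value of long forward = (F − K)·e^(−rT) = (37.4109 − 39.65) · e^(−0.0131·4/12)
= -2.2391 × 0.995643 = -2.23

-$2.23 per troy ounce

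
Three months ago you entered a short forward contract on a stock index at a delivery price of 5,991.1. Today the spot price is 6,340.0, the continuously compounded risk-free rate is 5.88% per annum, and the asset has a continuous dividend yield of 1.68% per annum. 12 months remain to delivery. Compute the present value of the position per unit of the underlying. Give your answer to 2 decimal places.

Current fair forward for the remaining 12 months: F = S·e^((r − q)·T), (r − q) = 0.0588 − 0.0168 = 0.0420
F = 6340.0 · e^(0.0420 × 12/12) = 6340.0 × 1.04289448 = 6611.9510
Value of long forward = (F − K)·e^(−rT) = (6611.9510 − 5991.1) · e^(−0.0588·12/12)
= 620.8510 × 0.94289533 = 585.40
Short position value = −(long value) = -585.40

-585.40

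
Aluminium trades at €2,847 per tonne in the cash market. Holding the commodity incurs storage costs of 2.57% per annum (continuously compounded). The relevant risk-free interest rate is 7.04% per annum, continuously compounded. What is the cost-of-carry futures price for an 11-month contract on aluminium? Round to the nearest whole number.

Net carry = r + u − y = 0.0704 + 0.0257 − 0.0000 = 0.0961
F = S·e^((r+u−y)T) = 2847 · e^(0.0961 × 11/12) = 2847 · e^0.088092
= 2847 × 1.092089 = €3,109 per tonne

€3,109 per tonne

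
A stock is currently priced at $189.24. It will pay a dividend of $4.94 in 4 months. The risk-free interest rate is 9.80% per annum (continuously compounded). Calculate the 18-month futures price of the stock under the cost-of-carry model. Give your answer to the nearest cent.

PV(dividends) I = 4.94·e^(−0.0980·4/12)
I = 4.7812
F = (S − I)·e^(rT) = (189.24 − 4.7812) · e^(0.0980·18/12)
= 184.4588 · e^0.147000 = 184.4588 × 1.158354 = $213.67

$213.67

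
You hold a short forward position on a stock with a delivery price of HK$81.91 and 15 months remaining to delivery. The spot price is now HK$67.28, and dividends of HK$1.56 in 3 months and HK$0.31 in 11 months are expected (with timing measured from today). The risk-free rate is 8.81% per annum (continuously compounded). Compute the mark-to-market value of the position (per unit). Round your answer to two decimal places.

HK$7.90

PV(remaining dividends) I = 1.56·e^(−0.0881·3/12) + 0.31·e^(−0.0881·11/12) = 1.8120
Current forward F = (S − I)·e^(rT) = (67.28 − 1.8120)·e^(0.0881·15/12) = 65.4680 × 1.116418 = 73.0897
Value (long) = (F − K)·e^(−rT) = (73.0897 − 81.91) × 0.895722 = -7.9005
Short position value = −(long value) = HK$7.90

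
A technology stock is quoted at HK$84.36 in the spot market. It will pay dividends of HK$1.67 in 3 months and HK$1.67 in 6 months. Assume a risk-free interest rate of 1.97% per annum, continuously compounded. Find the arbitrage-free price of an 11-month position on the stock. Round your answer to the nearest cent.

PV(dividends) I = 1.67·e^(−0.0197·3/12) + 1.67·e^(−0.0197·6/12)
I = 1.6618 + 1.6536 = 3.3154
F = (S − I)·e^(rT) = (84.36 − 3.3154) · e^(0.0197·11/12)
= 81.0446 · e^0.018058 = 81.0446 × 1.018222 = HK$82.52

HK$82.52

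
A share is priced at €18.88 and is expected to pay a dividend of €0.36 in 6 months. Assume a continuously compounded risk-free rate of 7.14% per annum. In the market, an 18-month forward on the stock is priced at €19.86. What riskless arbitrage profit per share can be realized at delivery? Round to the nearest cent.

PV(dividends) I = 0.36·e^(−0.0714·6/12) = 0.3474
Fair forward F* = (S − I)·e^(rT) = (18.88 − 0.3474)·e^0.107100 = 18.5326 × 1.113046 = 20.6276
Market €19.86 < fair 20.6276: forward underpriced → reverse cash-and-carry (short the stock, invest proceeds at r, pay the dividends, go long the forward).
Profit at T = |F_mkt − F*| = |19.86 − 20.6276| = €0.77 per share

€0.77 per share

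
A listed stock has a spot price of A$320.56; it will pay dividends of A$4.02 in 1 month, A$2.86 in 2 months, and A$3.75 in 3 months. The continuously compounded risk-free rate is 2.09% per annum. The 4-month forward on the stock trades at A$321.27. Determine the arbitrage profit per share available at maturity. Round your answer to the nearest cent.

A$9.14 per share

PV(dividends) I = 4.02·e^(−0.0209·1/12) + 2.86·e^(−0.0209·2/12) + 3.75·e^(−0.0209·3/12) = 10.5935
Fair forward F* = (S − I)·e^(rT) = (320.56 − 10.5935)·e^0.006967 = 309.9665 × 1.006991 = 312.1335
Market A$321.27 > fair 312.1335: forward overpriced → cash-and-carry (borrow at r, buy the stock and collect the dividends, short the forward).
Profit at T = |F_mkt − F*| = |321.27 − 312.1335| = A$9.14 per share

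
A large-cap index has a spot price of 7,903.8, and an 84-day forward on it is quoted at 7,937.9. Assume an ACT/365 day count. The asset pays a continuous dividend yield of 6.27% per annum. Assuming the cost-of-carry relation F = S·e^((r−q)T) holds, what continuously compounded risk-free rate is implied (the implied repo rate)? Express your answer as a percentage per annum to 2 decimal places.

8.14%

From F = S·e^((r−q)T): (r − q) = ln(F/S)/T
ln(7937.9/7903.8) = ln(1.004314) = 0.004305
(r − q) = 0.004305 / (84/365) = 0.018706
r = ln(F/S)/T + q = 0.018706 + 0.0627 = 0.081406
r = 8.14%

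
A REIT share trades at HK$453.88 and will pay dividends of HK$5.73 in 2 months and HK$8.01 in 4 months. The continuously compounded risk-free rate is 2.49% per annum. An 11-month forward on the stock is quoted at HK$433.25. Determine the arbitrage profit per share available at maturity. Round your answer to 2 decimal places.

HK$17.14 per share

PV(dividends) I = 5.73·e^(−0.0249·2/12) + 8.01·e^(−0.0249·4/12) = 13.6501
Fair forward F* = (S − I)·e^(rT) = (453.88 − 13.6501)·e^0.022825 = 440.2299 × 1.023087 = 450.3935
Market HK$433.25 < fair 450.3935: forward underpriced → reverse cash-and-carry (short the stock, invest proceeds at r, pay the dividends, go long the forward).
Profit at T = |F_mkt − F*| = |433.25 − 450.3935| = HK$17.14 per share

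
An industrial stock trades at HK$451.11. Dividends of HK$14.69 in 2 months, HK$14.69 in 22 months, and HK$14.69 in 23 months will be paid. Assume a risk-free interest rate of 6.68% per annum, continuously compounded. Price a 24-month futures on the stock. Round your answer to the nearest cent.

PV(dividends) I = 14.69·e^(−0.0668·2/12) + 14.69·e^(−0.0668·22/12) + 14.69·e^(−0.0668·23/12)
I = 14.5274 + 12.9968 + 12.9246 = 40.4488
F = (S − I)·e^(rT) = (451.11 − 40.4488) · e^(0.0668·24/12)
= 410.6612 · e^0.133600 = 410.6612 × 1.142936 = HK$469.36

HK$469.36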